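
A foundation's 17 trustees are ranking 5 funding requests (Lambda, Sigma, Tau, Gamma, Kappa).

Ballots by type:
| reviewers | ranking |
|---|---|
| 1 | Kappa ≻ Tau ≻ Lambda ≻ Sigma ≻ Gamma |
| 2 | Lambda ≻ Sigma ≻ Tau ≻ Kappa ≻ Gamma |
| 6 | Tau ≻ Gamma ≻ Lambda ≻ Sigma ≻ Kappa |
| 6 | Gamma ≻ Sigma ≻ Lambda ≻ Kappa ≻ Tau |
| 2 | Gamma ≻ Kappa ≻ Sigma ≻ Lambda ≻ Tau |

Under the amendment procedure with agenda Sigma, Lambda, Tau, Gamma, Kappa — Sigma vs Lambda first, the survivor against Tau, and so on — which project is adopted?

Round 1: Sigma vs Lambda — 8–9, Lambda advances.
Round 2: Lambda vs Tau — 10–7, Lambda advances.
Round 3: Lambda vs Gamma — 3–14, Gamma advances.
Round 4: Gamma vs Kappa — 14–3, Gamma advances.
The agenda winner is Gamma.

Gamma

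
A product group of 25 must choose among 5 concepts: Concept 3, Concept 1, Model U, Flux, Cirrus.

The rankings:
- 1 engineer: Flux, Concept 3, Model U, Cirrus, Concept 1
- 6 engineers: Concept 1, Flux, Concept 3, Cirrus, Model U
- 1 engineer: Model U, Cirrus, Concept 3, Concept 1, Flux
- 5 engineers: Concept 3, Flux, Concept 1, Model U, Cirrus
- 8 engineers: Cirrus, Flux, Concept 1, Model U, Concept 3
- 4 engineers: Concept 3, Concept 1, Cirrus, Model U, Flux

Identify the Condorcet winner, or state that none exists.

none

Head-to-head results (25 engineers):
Concept 3 vs Concept 1: Concept 3 preferred on 1+1+5+4 = 11 ballots; Concept 1 wins 14–11.
Concept 3 vs Model U: Concept 3 preferred on 1+6+5+4 = 16 ballots; Concept 3 wins 16–9.
Concept 3 vs Flux: 1+5+4 = 10 for Concept 3, 15 for Flux — Flux by 15–10.
Concept 3 vs Cirrus: 1+6+5+4 = 16 for Concept 3, 9 for Cirrus — Concept 3 by 16–9.
Concept 1 vs Model U: 23 to 2, Concept 1.
Concept 1 vs Flux: 11 to 14, Flux.
Concept 1 vs Cirrus: Concept 1 preferred on 6+5+4 = 15 ballots; Concept 1 wins 15–10.
Model U vs Flux: 1+4 = 5 for Model U, 20 for Flux — Flux by 20–5.
Model U vs Cirrus: 1+1+5 = 7 for Model U, 18 for Cirrus — Cirrus by 18–7.
Flux vs Cirrus: Flux is ranked higher on 1+6+5 = 12 ballots, Cirrus on 13. Cirrus wins 13–12.
No design is unbeaten: Concept 3 loses to Concept 1; Concept 1 loses to Flux; Model U loses to Concept 3; Flux loses to Cirrus; Cirrus loses to Concept 3. In particular Concept 3 beats Cirrus beats Flux beats Concept 3 is a majority cycle — no Condorcet winner exists.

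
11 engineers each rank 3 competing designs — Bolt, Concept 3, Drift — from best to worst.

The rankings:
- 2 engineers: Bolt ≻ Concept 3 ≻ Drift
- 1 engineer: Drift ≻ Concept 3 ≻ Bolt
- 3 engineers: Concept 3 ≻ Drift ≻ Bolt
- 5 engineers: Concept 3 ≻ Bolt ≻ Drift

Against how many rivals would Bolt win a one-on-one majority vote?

Bolt against each rival (11 engineers):
Bolt–Concept 3: Concept 3 9–2.
Bolt vs Drift: Bolt, 7–4.
Bolt beats Drift; loses to Concept 3 — 1 pairwise win.

1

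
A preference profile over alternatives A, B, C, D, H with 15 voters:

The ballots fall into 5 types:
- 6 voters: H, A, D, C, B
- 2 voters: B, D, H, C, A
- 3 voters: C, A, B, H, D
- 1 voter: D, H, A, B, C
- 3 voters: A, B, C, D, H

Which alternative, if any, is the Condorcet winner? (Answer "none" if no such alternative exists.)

none

Pairwise majorities:
A vs B: A preferred on 6+3+1+3 = 13 ballots; A wins 13–2.
A–C: A 10–5.
A–D: A 12–3.
A vs H: H wins 9–6.
B vs C: 2+1+3 = 6 for B, 9 for C — C by 9–6.
B vs D: B is ranked higher on 2+3+3 = 8 ballots, D on 7. B wins 8–7.
B vs H: B wins 8–7.
C vs D: C is ranked higher on 3+3 = 6 ballots, D on 9. D wins 9–6.
C vs H: H, 9–6.
D–H: H 9–6.
Every alternative loses at least once (A loses to H; B loses to A; C loses to A; D loses to A; H loses to B). The majority relation contains the cycle A → B → H → A, so there is no Condorcet winner.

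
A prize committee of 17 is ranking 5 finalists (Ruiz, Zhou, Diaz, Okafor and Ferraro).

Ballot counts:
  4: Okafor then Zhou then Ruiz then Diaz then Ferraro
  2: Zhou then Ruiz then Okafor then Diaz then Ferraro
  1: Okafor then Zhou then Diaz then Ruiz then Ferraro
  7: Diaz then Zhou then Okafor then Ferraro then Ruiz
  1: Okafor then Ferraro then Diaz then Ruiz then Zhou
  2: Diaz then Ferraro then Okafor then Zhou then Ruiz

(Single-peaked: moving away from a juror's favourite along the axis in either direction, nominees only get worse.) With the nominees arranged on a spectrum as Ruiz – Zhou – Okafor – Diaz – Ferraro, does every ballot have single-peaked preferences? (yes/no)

no

Axis positions: Ruiz=1, Zhou=2, Okafor=3, Diaz=4, Ferraro=5.
Faction 1 (peak Okafor at position 3): ranking walks positions 3-2-1-4-5, expanding outward from the peak — single-peaked.
Faction 2 (peak Zhou at position 2): ranking walks positions 2-1-3-4-5, expanding outward from the peak — single-peaked.
Faction 3 (peak Okafor at position 3): ranking walks positions 3-2-4-1-5, expanding outward from the peak — single-peaked.
Faction 4: ranking walks positions 4-2-3-5-1; Zhou is ranked above Okafor even though Okafor lies between Zhou and the peak Diaz on the axis — preferences dip and rise again. Not single-peaked.
Faction 5: ranking walks positions 3-5-4-1-2; Ferraro is ranked above Diaz even though Diaz lies between Ferraro and the peak Okafor on the axis — preferences dip and rise again. Not single-peaked.
Faction 6 (peak Diaz at position 4): ranking walks positions 4-5-3-2-1, expanding outward from the peak — single-peaked.
Faction 4 violates single-peakedness, so the profile is not single-peaked on this axis.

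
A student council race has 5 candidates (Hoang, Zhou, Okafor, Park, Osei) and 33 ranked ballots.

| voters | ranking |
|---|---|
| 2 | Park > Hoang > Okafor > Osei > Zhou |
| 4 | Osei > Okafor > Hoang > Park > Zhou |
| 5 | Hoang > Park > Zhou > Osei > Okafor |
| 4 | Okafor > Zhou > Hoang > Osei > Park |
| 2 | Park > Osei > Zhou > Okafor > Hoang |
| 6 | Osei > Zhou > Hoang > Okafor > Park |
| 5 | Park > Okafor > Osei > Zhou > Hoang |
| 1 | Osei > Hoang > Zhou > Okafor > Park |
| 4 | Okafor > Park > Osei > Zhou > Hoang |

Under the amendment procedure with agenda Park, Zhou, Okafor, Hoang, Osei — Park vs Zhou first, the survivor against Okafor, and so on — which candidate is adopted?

Osei

Round 1: Park vs Zhou — 22–11, Park advances.
Round 2: Park vs Okafor — 14–19, Okafor advances.
Round 3: Okafor vs Hoang — 19–14, Okafor advances.
Round 4: Okafor vs Osei — 15–18, Osei advances.
The agenda winner is Osei.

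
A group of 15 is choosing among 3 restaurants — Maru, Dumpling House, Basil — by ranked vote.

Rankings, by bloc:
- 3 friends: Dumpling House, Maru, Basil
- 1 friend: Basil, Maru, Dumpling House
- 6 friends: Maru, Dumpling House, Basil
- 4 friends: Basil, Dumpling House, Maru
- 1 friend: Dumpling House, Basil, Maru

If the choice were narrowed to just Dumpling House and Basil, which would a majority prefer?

Dumpling House

Ballots ranking Dumpling House above Basil: 3 + 6 + 1 = 10.
Ballots ranking Basil above Dumpling House: 15 − 10 = 5.
Dumpling House wins the head-to-head 10–5.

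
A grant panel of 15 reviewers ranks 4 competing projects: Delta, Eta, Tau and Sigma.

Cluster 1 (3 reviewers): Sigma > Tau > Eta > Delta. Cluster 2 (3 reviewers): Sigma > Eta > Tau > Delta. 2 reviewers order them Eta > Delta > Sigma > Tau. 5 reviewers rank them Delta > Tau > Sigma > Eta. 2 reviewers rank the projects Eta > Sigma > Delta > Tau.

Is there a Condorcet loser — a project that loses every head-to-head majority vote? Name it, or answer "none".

none

Head-to-head results (15 reviewers):
Delta vs Eta: Eta wins 10–5.
Delta vs Tau: 9 to 6, Delta.
Delta vs Sigma: Delta preferred on 2+5 = 7 ballots; Sigma wins 8–7.
Eta vs Tau: 7 to 8, Tau.
Eta vs Sigma: Eta is ranked higher on 2+2 = 4 ballots, Sigma on 11. Sigma wins 11–4.
Tau vs Sigma: Tau is ranked higher on 5 ballots, Sigma on 10. Sigma wins 10–5.
Each project has at least one pairwise win (Delta beats Tau; Eta beats Delta; Tau beats Eta; Sigma beats Delta) — no Condorcet loser.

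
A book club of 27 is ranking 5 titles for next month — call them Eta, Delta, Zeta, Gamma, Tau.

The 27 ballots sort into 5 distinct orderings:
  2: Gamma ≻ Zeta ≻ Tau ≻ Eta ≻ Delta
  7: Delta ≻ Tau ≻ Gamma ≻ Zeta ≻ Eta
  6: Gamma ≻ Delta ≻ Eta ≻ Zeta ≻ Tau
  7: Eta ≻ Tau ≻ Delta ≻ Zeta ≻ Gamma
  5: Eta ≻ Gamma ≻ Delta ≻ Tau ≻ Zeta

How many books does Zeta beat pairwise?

0

Zeta against each rival (27 members):
Zeta vs Eta: Eta wins 18–9.
Zeta vs Delta: Delta, 25–2.
Zeta vs Gamma: Zeta preferred on 7 ballots; Gamma wins 20–7.
Zeta vs Tau: Zeta is ranked higher on 2+6 = 8 ballots, Tau on 19. Tau wins 19–8.
Zeta beats no one; loses to Eta, Delta, Gamma, Tau — 0 pairwise wins.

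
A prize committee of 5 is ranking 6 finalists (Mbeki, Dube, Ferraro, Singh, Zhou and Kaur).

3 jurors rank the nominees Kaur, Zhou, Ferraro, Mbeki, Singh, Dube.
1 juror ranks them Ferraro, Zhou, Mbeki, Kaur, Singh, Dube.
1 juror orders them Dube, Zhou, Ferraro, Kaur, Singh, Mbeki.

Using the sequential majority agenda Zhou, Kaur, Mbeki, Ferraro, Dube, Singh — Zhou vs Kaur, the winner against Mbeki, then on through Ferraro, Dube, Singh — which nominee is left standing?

Round 1: Zhou vs Kaur — 2–3, Kaur advances.
Round 2: Kaur vs Mbeki — 4–1, Kaur advances.
Round 3: Kaur vs Ferraro — 3–2, Kaur advances.
Round 4: Kaur vs Dube — 4–1, Kaur advances.
Round 5: Kaur vs Singh — 5–0, Kaur advances.
The agenda winner is Kaur.

Kaur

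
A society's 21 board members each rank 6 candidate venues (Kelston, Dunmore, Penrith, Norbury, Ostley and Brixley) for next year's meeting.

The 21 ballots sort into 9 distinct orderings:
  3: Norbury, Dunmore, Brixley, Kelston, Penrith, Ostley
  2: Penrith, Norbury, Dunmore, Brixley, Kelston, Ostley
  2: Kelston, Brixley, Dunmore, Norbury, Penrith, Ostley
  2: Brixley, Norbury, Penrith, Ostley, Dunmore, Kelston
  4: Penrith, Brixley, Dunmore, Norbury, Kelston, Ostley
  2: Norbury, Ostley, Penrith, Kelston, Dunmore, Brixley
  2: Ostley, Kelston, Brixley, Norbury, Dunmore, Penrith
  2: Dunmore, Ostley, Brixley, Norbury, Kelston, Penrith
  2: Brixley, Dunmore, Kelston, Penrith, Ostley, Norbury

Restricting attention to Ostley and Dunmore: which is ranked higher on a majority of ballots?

Dunmore

Ballots ranking Ostley above Dunmore: 2 + 2 + 2 = 6.
Ballots ranking Dunmore above Ostley: 21 − 6 = 15.
Dunmore wins the head-to-head 15–6.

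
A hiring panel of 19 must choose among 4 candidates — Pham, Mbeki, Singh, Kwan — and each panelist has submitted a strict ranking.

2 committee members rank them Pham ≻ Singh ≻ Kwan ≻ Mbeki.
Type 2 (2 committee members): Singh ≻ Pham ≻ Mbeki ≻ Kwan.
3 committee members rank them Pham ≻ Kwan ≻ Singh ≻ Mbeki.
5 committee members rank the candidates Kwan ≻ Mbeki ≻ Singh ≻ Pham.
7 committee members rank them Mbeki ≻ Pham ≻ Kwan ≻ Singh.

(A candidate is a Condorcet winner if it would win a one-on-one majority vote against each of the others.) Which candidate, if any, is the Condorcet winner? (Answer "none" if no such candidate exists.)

Check each pair by majority over 19 ballots:
Pham–Mbeki: Mbeki 12–7.
Pham vs Singh: Pham, 12–7.
Pham vs Kwan: Pham, 14–5.
Mbeki vs Singh: Mbeki wins 12–7.
Mbeki vs Kwan: Kwan, 10–9.
Singh vs Kwan: Kwan wins 15–4.
Each candidate drops at least one matchup (Pham loses to Mbeki; Mbeki loses to Kwan; Singh loses to Pham; Kwan loses to Pham); the cycle Pham → Kwan → Mbeki → Pham rules out a Condorcet winner.

none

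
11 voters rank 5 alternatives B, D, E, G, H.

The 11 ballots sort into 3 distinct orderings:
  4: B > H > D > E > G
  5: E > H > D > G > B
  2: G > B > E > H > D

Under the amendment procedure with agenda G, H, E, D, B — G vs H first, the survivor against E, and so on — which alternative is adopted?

Round 1: G vs H — 2–9, H advances.
Round 2: H vs E — 4–7, E advances.
Round 3: E vs D — 7–4, E advances.
Round 4: E vs B — 5–6, B advances.
B survives the agenda.

B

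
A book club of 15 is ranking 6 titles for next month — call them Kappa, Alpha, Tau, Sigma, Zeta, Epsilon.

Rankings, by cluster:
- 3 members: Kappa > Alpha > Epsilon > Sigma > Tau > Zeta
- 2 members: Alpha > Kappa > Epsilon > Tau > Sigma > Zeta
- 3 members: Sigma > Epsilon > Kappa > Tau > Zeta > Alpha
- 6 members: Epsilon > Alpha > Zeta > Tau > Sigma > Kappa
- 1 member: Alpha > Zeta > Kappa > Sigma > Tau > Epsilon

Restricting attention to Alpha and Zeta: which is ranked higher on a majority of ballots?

Alpha

Ballots ranking Alpha above Zeta: 3 + 2 + 6 + 1 = 12.
Ballots ranking Zeta above Alpha: 15 − 12 = 3.
Alpha wins the head-to-head 12–3.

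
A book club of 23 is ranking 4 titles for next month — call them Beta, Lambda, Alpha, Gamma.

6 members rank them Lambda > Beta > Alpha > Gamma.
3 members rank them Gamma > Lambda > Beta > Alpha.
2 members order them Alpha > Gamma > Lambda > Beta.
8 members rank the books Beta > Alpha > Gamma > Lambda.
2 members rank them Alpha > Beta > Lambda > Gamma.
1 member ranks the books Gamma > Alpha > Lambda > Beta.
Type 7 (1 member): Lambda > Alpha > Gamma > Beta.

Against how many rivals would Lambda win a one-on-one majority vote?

1

Lambda against each rival (23 members):
Lambda vs Beta: Lambda is ranked higher on 6+3+2+1+1 = 13 ballots, Beta on 10. Lambda wins 13–10.
Lambda–Alpha: Alpha 13–10.
Lambda vs Gamma: Lambda is ranked higher on 6+2+1 = 9 ballots, Gamma on 14. Gamma wins 14–9.
Lambda beats Beta; loses to Alpha, Gamma — 1 pairwise win.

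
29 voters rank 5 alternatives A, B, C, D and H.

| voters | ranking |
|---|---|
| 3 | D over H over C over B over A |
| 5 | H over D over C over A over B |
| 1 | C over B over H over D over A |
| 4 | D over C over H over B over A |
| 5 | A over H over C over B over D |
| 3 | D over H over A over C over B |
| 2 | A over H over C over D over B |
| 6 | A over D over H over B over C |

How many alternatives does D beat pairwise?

4

D against each rival (29 voters):
D vs A: D, 16–13.
D–B: D 23–6.
D vs C: D wins 21–8.
D vs H: D, 16–13.
D beats A, B, C, H — 4 pairwise wins.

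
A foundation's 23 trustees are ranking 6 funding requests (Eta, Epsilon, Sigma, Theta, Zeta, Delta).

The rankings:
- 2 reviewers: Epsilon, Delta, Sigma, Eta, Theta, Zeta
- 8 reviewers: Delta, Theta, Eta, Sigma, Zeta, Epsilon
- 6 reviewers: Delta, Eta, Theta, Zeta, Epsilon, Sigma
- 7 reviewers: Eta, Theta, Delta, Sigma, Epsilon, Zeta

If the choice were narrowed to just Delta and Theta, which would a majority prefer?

Ballots ranking Delta above Theta: 2 + 8 + 6 = 16.
Ballots ranking Theta above Delta: 23 − 16 = 7.
Delta wins the head-to-head 16–7.

Delta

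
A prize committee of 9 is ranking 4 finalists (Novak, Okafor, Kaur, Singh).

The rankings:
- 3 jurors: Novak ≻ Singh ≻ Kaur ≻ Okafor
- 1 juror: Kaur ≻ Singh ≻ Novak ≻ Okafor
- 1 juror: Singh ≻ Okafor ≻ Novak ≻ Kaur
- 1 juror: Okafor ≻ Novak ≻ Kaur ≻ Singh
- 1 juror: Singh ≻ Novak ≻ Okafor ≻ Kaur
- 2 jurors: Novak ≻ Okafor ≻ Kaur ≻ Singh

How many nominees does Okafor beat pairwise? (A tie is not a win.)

1

Okafor against each rival (9 jurors):
Okafor–Novak: Novak 7–2.
Okafor–Kaur: Okafor 5–4.
Okafor vs Singh: Singh wins 6–3.
Okafor beats Kaur; loses to Novak, Singh — 1 pairwise win.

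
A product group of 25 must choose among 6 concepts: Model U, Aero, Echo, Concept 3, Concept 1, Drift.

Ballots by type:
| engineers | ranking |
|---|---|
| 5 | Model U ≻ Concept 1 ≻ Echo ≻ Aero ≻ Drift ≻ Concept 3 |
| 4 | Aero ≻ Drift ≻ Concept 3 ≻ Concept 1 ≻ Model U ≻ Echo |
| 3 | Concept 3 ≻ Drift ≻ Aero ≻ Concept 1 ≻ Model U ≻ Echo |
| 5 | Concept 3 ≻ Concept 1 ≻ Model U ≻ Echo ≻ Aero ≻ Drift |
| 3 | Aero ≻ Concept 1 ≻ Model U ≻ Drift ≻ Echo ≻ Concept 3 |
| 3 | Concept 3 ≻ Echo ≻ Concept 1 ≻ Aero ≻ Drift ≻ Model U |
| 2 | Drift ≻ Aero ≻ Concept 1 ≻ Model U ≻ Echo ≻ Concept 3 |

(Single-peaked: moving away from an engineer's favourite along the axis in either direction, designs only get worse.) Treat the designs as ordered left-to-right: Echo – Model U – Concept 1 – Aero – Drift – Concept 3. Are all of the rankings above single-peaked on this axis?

no

Axis positions: Echo=1, Model U=2, Concept 1=3, Aero=4, Drift=5, Concept 3=6.
Type 1 (peak Model U at position 2): ranking walks positions 2-3-1-4-5-6, expanding outward from the peak — single-peaked.
Type 2 (peak Aero at position 4): ranking walks positions 4-5-6-3-2-1, expanding outward from the peak — single-peaked.
Type 3 (peak Concept 3 at position 6): ranking walks positions 6-5-4-3-2-1, expanding outward from the peak — single-peaked.
Type 4: ranking walks positions 6-3-2-1-4-5; Concept 1 is ranked above Drift even though Drift lies between Concept 1 and the peak Concept 3 on the axis — preferences dip and rise again. Not single-peaked.
Type 5 (peak Aero at position 4): ranking walks positions 4-3-2-5-1-6, expanding outward from the peak — single-peaked.
Type 6: ranking walks positions 6-1-3-4-5-2; Echo is ranked above Drift even though Drift lies between Echo and the peak Concept 3 on the axis — preferences dip and rise again. Not single-peaked.
Type 7 (peak Drift at position 5): ranking walks positions 5-4-3-2-1-6, expanding outward from the peak — single-peaked.
Type 4 violates single-peakedness, so the profile is not single-peaked on this axis.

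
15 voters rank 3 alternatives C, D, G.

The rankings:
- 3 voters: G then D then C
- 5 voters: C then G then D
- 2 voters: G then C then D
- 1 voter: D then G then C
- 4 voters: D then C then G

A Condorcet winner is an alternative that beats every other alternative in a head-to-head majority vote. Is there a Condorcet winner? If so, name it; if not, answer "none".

none

Check each pair by majority over 15 ballots:
C vs D: 5+2 = 7 for C, 8 for D — D by 8–7.
C vs G: C wins 9–6.
D vs G: G, 10–5.
Each alternative drops at least one matchup (C loses to D; D loses to G; G loses to C); the cycle C → G → D → C rules out a Condorcet winner.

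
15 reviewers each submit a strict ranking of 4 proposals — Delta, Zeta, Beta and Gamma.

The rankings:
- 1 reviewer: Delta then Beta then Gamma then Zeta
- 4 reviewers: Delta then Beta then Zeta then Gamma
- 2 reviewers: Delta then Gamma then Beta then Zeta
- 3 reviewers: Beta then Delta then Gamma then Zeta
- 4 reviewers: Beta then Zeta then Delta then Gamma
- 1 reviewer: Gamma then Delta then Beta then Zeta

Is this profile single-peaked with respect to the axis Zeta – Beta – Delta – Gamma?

Axis positions: Zeta=1, Beta=2, Delta=3, Gamma=4.
Faction 1 (peak Delta at position 3): ranking walks positions 3-2-4-1, expanding outward from the peak — single-peaked.
Faction 2 (peak Delta at position 3): ranking walks positions 3-2-1-4, expanding outward from the peak — single-peaked.
Faction 3 (peak Delta at position 3): ranking walks positions 3-4-2-1, expanding outward from the peak — single-peaked.
Faction 4 (peak Beta at position 2): ranking walks positions 2-3-4-1, expanding outward from the peak — single-peaked.
Faction 5 (peak Beta at position 2): ranking walks positions 2-1-3-4, expanding outward from the peak — single-peaked.
Faction 6 (peak Gamma at position 4): ranking walks positions 4-3-2-1, expanding outward from the peak — single-peaked.
Every ranking is single-peaked on this axis.

yes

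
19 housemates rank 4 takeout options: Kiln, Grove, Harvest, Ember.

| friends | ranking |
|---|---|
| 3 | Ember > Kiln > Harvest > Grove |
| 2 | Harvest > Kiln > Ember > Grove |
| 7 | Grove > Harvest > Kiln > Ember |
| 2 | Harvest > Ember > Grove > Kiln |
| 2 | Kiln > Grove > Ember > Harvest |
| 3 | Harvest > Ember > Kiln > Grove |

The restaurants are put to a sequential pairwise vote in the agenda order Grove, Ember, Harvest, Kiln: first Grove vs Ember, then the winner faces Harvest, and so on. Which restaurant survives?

Round 1: Grove vs Ember — 9–10, Ember advances.
Round 2: Ember vs Harvest — 5–14, Harvest advances.
Round 3: Harvest vs Kiln — 14–5, Harvest advances.
The agenda winner is Harvest.

Harvest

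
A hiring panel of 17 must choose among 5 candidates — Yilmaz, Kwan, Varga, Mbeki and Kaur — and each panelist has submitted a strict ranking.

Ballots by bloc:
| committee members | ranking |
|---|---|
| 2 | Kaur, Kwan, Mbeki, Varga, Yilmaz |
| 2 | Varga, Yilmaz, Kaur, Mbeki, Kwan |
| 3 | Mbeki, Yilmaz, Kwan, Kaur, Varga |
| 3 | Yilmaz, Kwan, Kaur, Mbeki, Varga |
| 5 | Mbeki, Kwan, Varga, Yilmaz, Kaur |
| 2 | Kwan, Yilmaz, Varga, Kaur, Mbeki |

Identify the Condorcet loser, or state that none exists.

Pairwise majorities:
Yilmaz vs Kwan: Kwan wins 9–8.
Yilmaz vs Varga: Yilmaz preferred on 3+3+2 = 8 ballots; Varga wins 9–8.
Yilmaz vs Mbeki: 7 to 10, Mbeki.
Yilmaz–Kaur: Yilmaz 15–2.
Kwan vs Varga: Kwan preferred on 2+3+3+5+2 = 15 ballots; Kwan wins 15–2.
Kwan–Mbeki: Mbeki 10–7.
Kwan vs Kaur: Kwan wins 13–4.
Varga vs Mbeki: Mbeki wins 13–4.
Varga vs Kaur: Varga, 9–8.
Mbeki vs Kaur: Kaur wins 9–8.
Each candidate has at least one pairwise win (Yilmaz beats Kaur; Kwan beats Yilmaz; Varga beats Yilmaz; Mbeki beats Yilmaz; Kaur beats Mbeki) — no Condorcet loser.

none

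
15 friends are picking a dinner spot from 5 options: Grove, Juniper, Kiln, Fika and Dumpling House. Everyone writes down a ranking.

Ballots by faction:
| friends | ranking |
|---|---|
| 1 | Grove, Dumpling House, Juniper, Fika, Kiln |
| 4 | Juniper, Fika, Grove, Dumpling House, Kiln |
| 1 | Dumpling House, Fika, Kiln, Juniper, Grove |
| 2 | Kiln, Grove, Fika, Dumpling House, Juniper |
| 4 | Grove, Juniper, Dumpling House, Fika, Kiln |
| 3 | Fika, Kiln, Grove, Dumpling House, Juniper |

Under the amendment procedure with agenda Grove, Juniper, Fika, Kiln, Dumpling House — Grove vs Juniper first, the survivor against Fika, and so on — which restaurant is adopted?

Round 1: Grove vs Juniper — 10–5, Grove advances.
Round 2: Grove vs Fika — 7–8, Fika advances.
Round 3: Fika vs Kiln — 13–2, Fika advances.
Round 4: Fika vs Dumpling House — 9–6, Fika advances.
Fika survives the agenda.

Fika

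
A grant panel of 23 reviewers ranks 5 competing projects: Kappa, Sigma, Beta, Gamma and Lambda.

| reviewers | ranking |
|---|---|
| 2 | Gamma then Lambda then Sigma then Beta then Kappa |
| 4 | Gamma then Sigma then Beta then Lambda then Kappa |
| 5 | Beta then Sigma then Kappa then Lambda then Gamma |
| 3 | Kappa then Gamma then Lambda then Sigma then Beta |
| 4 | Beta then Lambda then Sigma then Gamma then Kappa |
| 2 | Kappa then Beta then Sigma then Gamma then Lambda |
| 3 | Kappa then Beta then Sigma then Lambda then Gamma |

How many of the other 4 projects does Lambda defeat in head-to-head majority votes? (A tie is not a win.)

Lambda against each rival (23 reviewers):
Lambda vs Kappa: Kappa, 13–10.
Lambda vs Sigma: Lambda preferred on 2+3+4 = 9 ballots; Sigma wins 14–9.
Lambda vs Beta: Lambda preferred on 2+3 = 5 ballots; Beta wins 18–5.
Lambda vs Gamma: 12 to 11, Lambda.
Lambda beats Gamma; loses to Kappa, Sigma, Beta — 1 pairwise win.

1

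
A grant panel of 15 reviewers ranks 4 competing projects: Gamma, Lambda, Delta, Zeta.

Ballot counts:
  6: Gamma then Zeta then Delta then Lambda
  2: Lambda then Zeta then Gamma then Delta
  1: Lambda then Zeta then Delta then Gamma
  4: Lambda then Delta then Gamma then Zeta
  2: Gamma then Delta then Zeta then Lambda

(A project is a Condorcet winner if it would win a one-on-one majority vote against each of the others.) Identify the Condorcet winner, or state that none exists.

Gamma

Head-to-head results (15 reviewers):
Gamma–Lambda: Gamma 8–7.
Gamma–Delta: Gamma 10–5.
Gamma–Zeta: Gamma 12–3.
Lambda–Delta: Delta 8–7.
Lambda–Zeta: Zeta 8–7.
Delta vs Zeta: Zeta wins 9–6.
Only Gamma has no losses; Gamma is the Condorcet winner.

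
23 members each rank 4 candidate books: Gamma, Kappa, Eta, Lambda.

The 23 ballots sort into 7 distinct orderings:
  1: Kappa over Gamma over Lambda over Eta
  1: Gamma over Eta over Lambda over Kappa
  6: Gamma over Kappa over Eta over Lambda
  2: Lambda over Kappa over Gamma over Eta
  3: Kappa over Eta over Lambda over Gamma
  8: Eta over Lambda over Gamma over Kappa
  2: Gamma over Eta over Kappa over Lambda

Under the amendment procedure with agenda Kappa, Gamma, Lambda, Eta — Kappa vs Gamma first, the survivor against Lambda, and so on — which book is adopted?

Round 1: Kappa vs Gamma — 6–17, Gamma advances.
Round 2: Gamma vs Lambda — 10–13, Lambda advances.
Round 3: Lambda vs Eta — 3–20, Eta advances.
The agenda winner is Eta.

Eta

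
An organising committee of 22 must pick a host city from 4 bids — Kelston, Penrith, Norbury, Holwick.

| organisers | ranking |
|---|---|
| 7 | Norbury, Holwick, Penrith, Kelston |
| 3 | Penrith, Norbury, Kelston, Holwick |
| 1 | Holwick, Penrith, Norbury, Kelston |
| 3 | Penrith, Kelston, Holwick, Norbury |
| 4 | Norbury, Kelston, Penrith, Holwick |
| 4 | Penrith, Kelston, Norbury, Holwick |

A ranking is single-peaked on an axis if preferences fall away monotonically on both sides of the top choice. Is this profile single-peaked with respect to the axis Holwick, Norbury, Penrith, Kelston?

Axis positions: Holwick=1, Norbury=2, Penrith=3, Kelston=4.
Ballot type 1 (peak Norbury at position 2): ranking walks positions 2-1-3-4, expanding outward from the peak — single-peaked.
Ballot type 2 (peak Penrith at position 3): ranking walks positions 3-2-4-1, expanding outward from the peak — single-peaked.
Ballot type 3: ranking walks positions 1-3-2-4; Penrith is ranked above Norbury even though Norbury lies between Penrith and the peak Holwick on the axis — preferences dip and rise again. Not single-peaked.
Ballot type 4: ranking walks positions 3-4-1-2; Holwick is ranked above Norbury even though Norbury lies between Holwick and the peak Penrith on the axis — preferences dip and rise again. Not single-peaked.
Ballot type 5: ranking walks positions 2-4-3-1; Kelston is ranked above Penrith even though Penrith lies between Kelston and the peak Norbury on the axis — preferences dip and rise again. Not single-peaked.
Ballot type 6 (peak Penrith at position 3): ranking walks positions 3-4-2-1, expanding outward from the peak — single-peaked.
Ballot type 3 violates single-peakedness, so the profile is not single-peaked on this axis.

no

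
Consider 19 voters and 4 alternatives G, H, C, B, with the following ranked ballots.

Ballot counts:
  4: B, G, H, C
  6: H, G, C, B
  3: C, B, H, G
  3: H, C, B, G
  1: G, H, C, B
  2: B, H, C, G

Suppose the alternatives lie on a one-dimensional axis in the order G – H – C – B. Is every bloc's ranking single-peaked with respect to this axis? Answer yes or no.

Axis positions: G=1, H=2, C=3, B=4.
Bloc 1: ranking walks positions 4-1-2-3; G is ranked above C even though C lies between G and the peak B on the axis — preferences dip and rise again. Not single-peaked.
Bloc 2 (peak H at position 2): ranking walks positions 2-1-3-4, expanding outward from the peak — single-peaked.
Bloc 3 (peak C at position 3): ranking walks positions 3-4-2-1, expanding outward from the peak — single-peaked.
Bloc 4 (peak H at position 2): ranking walks positions 2-3-4-1, expanding outward from the peak — single-peaked.
Bloc 5 (peak G at position 1): ranking walks positions 1-2-3-4, expanding outward from the peak — single-peaked.
Bloc 6: ranking walks positions 4-2-3-1; H is ranked above C even though C lies between H and the peak B on the axis — preferences dip and rise again. Not single-peaked.
Bloc 1 violates single-peakedness, so the profile is not single-peaked on this axis.

no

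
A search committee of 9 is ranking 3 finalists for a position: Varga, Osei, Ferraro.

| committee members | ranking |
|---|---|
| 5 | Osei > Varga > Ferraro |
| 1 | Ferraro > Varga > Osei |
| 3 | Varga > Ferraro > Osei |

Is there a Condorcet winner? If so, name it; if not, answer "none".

Osei

Check each pair by majority over 9 ballots:
Varga vs Osei: Varga preferred on 1+3 = 4 ballots; Osei wins 5–4.
Varga–Ferraro: Varga 8–1.
Osei vs Ferraro: 5 for Osei, 4 for Ferraro — Osei by 5–4.
Osei wins every pairwise contest, so Osei is the Condorcet winner.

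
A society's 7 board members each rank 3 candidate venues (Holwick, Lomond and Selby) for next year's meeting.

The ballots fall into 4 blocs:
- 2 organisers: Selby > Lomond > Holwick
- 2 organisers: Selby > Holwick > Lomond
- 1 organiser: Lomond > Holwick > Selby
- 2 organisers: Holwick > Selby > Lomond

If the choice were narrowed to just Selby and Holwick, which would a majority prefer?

Selby

Ballots ranking Selby above Holwick: 2 + 2 = 4.
Ballots ranking Holwick above Selby: 7 − 4 = 3.
Selby wins the head-to-head 4–3.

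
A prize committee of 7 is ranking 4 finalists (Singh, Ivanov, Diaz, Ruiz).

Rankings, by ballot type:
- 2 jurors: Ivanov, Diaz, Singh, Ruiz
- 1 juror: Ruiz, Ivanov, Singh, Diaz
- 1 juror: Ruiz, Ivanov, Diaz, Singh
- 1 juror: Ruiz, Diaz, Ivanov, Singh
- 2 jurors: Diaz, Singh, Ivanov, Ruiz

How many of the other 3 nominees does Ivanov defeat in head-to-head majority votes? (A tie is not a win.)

Ivanov against each rival (7 jurors):
Ivanov vs Singh: Ivanov preferred on 2+1+1+1 = 5 ballots; Ivanov wins 5–2.
Ivanov vs Diaz: 2+1+1 = 4 for Ivanov, 3 for Diaz — Ivanov by 4–3.
Ivanov vs Ruiz: Ivanov is ranked higher on 2+2 = 4 ballots, Ruiz on 3. Ivanov wins 4–3.
Ivanov beats Singh, Diaz, Ruiz — 3 pairwise wins.

3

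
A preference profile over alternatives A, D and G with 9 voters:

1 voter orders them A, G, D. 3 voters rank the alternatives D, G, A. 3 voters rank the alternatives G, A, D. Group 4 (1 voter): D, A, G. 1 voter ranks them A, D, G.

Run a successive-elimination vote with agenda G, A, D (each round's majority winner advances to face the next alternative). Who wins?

D

Round 1: G vs A — 6–3, G advances.
Round 2: G vs D — 4–5, D advances.
The agenda winner is D.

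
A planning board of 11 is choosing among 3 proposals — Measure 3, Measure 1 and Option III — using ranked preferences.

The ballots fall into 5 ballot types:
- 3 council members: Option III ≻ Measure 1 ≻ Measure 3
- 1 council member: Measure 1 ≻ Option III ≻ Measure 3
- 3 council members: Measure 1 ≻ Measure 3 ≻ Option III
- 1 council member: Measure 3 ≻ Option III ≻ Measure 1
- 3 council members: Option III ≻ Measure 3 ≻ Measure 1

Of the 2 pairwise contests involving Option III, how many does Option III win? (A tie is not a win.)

2

Option III against each rival (11 council members):
Option III vs Measure 3: Option III preferred on 3+1+3 = 7 ballots; Option III wins 7–4.
Option III vs Measure 1: Option III preferred on 3+1+3 = 7 ballots; Option III wins 7–4.
Option III beats Measure 3, Measure 1 — 2 pairwise wins.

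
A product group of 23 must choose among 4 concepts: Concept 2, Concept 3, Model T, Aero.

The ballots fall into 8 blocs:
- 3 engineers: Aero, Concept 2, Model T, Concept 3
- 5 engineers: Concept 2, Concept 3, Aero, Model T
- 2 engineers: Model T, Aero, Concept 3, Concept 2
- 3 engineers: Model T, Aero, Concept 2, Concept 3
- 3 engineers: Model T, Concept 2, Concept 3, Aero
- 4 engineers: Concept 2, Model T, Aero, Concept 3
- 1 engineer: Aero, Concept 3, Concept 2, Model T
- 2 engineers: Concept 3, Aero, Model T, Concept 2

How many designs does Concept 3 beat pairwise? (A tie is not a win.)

0

Concept 3 against each rival (23 engineers):
Concept 3 vs Concept 2: Concept 2 wins 18–5.
Concept 3–Model T: Model T 15–8.
Concept 3 vs Aero: Concept 3 is ranked higher on 5+3+2 = 10 ballots, Aero on 13. Aero wins 13–10.
Concept 3 beats no one; loses to Concept 2, Model T, Aero — 0 pairwise wins.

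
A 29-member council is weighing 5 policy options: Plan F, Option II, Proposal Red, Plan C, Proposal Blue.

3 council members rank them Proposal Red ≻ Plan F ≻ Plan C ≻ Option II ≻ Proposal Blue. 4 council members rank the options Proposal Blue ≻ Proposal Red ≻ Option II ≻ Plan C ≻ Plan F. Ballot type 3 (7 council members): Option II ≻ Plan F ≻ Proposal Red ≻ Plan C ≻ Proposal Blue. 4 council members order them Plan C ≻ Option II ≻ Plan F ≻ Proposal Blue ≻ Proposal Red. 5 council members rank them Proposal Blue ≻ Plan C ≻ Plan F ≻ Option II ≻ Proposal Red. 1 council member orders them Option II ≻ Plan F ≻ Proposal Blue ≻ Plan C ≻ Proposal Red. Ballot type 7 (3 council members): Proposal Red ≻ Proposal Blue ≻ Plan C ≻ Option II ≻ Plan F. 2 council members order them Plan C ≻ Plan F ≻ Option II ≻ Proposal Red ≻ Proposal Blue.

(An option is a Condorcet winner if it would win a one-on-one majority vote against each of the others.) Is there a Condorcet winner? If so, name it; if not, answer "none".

Head-to-head results (29 council members):
Plan F vs Option II: Option II, 19–10.
Plan F vs Proposal Red: 19 to 10, Plan F.
Plan F vs Plan C: Plan F is ranked higher on 3+7+1 = 11 ballots, Plan C on 18. Plan C wins 18–11.
Plan F vs Proposal Blue: Plan F is ranked higher on 3+7+4+1+2 = 17 ballots, Proposal Blue on 12. Plan F wins 17–12.
Option II–Proposal Red: Option II 19–10.
Option II vs Plan C: 12 to 17, Plan C.
Option II vs Proposal Blue: Option II wins 17–12.
Proposal Red vs Plan C: 17 to 12, Proposal Red.
Proposal Red vs Proposal Blue: Proposal Red, 15–14.
Plan C–Proposal Blue: Plan C 16–13.
No option is unbeaten: Plan F loses to Option II; Option II loses to Plan C; Proposal Red loses to Plan F; Plan C loses to Proposal Red; Proposal Blue loses to Plan F. In particular Plan F → Proposal Red → Plan C → Plan F is a majority cycle — no Condorcet winner exists.

none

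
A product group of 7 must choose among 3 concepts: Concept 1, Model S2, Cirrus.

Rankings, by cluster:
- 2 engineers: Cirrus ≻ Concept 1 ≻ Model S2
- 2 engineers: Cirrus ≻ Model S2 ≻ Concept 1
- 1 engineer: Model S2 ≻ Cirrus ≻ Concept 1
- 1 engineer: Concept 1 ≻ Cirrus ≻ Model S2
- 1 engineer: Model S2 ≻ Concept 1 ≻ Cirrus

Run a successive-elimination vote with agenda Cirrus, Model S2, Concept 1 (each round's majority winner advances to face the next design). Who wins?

Cirrus

Round 1: Cirrus vs Model S2 — 5–2, Cirrus advances.
Round 2: Cirrus vs Concept 1 — 5–2, Cirrus advances.
The agenda winner is Cirrus.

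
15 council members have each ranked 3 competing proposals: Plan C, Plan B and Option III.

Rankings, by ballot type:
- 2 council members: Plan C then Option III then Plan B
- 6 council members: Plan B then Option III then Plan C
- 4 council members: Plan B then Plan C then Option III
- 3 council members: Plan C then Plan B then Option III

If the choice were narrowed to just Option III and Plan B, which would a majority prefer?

Plan B

Ballots ranking Option III above Plan B: 2.
Ballots ranking Plan B above Option III: 15 − 2 = 13.
Plan B wins the head-to-head 13–2.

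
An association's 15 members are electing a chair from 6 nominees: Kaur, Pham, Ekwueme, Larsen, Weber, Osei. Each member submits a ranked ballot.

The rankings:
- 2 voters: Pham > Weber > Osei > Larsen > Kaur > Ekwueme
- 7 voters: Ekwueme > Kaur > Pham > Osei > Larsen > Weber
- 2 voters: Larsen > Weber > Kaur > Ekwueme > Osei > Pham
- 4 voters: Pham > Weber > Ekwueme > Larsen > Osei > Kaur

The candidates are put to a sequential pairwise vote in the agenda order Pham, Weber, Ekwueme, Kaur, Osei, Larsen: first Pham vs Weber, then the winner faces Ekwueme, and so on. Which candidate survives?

Ekwueme

Round 1: Pham vs Weber — 13–2, Pham advances.
Round 2: Pham vs Ekwueme — 6–9, Ekwueme advances.
Round 3: Ekwueme vs Kaur — 11–4, Ekwueme advances.
Round 4: Ekwueme vs Osei — 13–2, Ekwueme advances.
Round 5: Ekwueme vs Larsen — 11–4, Ekwueme advances.
The agenda winner is Ekwueme.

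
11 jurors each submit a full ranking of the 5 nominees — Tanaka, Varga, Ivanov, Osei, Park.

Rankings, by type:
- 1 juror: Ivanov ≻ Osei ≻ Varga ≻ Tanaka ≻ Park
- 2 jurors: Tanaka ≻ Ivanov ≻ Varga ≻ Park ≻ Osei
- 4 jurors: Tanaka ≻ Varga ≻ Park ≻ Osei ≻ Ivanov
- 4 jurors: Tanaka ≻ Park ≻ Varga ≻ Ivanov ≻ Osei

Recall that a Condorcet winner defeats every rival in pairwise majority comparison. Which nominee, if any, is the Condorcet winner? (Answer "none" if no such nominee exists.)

Pairwise majorities:
Tanaka vs Varga: Tanaka preferred on 2+4+4 = 10 ballots; Tanaka wins 10–1.
Tanaka vs Ivanov: Tanaka preferred on 2+4+4 = 10 ballots; Tanaka wins 10–1.
Tanaka vs Osei: Tanaka is ranked higher on 2+4+4 = 10 ballots, Osei on 1. Tanaka wins 10–1.
Tanaka vs Park: 11 to 0, Tanaka.
Varga vs Ivanov: Varga preferred on 4+4 = 8 ballots; Varga wins 8–3.
Varga–Osei: Varga 10–1.
Varga–Park: Varga 7–4.
Ivanov–Osei: Ivanov 7–4.
Ivanov–Park: Park 8–3.
Osei–Park: Park 10–1.
Only Tanaka has no losses; Tanaka is the Condorcet winner.

Tanaka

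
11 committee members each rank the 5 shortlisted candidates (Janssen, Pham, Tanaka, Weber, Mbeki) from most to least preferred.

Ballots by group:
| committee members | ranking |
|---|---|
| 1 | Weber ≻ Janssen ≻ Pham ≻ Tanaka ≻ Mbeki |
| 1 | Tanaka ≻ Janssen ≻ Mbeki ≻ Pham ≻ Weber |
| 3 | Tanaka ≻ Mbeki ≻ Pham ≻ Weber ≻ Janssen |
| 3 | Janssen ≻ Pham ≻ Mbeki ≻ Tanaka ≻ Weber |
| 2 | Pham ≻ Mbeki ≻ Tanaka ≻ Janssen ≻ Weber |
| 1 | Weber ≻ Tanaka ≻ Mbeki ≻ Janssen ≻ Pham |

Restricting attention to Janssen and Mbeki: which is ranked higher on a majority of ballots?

Ballots ranking Janssen above Mbeki: 1 + 1 + 3 = 5.
Ballots ranking Mbeki above Janssen: 11 − 5 = 6.
Mbeki wins the head-to-head 6–5.

Mbeki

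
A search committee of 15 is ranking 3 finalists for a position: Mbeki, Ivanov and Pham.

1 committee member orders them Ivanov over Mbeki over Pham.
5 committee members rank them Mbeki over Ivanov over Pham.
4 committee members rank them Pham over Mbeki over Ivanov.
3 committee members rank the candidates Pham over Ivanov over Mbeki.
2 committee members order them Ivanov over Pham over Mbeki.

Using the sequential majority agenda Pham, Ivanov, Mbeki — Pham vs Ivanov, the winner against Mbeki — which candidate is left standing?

Mbeki

Round 1: Pham vs Ivanov — 7–8, Ivanov advances.
Round 2: Ivanov vs Mbeki — 6–9, Mbeki advances.
The agenda winner is Mbeki.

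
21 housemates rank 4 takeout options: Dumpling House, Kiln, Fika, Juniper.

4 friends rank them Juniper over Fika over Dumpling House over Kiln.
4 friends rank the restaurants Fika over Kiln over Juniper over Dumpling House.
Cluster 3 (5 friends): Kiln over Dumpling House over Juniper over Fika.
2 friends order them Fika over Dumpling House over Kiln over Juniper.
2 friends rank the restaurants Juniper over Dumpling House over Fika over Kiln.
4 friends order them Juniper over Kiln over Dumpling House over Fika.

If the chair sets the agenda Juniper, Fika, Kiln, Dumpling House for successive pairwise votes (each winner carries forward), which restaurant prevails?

Round 1: Juniper vs Fika — 15–6, Juniper advances.
Round 2: Juniper vs Kiln — 10–11, Kiln advances.
Round 3: Kiln vs Dumpling House — 13–8, Kiln advances.
The agenda winner is Kiln.

Kiln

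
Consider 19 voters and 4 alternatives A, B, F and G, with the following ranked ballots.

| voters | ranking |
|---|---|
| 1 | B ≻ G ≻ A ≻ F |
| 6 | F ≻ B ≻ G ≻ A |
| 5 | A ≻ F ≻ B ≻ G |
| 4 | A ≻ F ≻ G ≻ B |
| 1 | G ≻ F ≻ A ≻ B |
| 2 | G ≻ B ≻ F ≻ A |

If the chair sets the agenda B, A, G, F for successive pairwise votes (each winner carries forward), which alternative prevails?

F

Round 1: B vs A — 9–10, A advances.
Round 2: A vs G — 9–10, G advances.
Round 3: G vs F — 4–15, F advances.
F survives the agenda.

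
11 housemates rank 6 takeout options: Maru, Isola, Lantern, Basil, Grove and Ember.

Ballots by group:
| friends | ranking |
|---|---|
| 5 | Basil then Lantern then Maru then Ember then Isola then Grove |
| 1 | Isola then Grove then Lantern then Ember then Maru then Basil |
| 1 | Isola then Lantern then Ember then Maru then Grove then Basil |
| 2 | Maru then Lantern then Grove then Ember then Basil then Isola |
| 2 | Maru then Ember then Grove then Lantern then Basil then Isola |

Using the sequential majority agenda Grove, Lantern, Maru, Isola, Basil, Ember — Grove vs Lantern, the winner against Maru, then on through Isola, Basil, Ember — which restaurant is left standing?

Lantern

Round 1: Grove vs Lantern — 3–8, Lantern advances.
Round 2: Lantern vs Maru — 7–4, Lantern advances.
Round 3: Lantern vs Isola — 9–2, Lantern advances.
Round 4: Lantern vs Basil — 6–5, Lantern advances.
Round 5: Lantern vs Ember — 9–2, Lantern advances.
The agenda winner is Lantern.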